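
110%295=110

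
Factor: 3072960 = 2^6*3^2*5^1*11^1*97^1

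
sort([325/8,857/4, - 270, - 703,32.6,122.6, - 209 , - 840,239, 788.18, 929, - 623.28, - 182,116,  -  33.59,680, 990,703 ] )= [  -  840, - 703, - 623.28,-270,- 209, - 182, - 33.59,32.6, 325/8,116,122.6 , 857/4, 239,680,703,788.18,929,990]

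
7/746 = 7/746 = 0.01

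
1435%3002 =1435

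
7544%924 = 152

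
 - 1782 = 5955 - 7737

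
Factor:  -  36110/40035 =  - 46/51 = - 2^1*3^(  -  1) * 17^( - 1 )*23^1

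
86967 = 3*28989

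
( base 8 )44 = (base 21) 1F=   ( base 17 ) 22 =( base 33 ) 13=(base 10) 36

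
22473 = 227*99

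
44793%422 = 61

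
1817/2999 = 1817/2999 = 0.61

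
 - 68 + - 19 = - 87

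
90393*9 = 813537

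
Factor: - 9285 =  - 3^1*5^1*619^1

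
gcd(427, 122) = 61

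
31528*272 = 8575616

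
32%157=32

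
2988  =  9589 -6601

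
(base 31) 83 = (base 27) 98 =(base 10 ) 251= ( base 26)9h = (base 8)373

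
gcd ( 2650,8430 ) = 10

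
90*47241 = 4251690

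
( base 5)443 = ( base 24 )53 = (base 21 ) 5i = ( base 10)123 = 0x7b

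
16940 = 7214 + 9726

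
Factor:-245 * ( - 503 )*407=50156645 = 5^1*7^2*11^1 * 37^1*  503^1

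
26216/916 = 6554/229 = 28.62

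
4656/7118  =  2328/3559 = 0.65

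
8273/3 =8273/3 = 2757.67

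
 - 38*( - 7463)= 283594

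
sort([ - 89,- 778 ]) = [-778, - 89]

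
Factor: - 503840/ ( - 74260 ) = 2^3 * 67^1*79^( - 1 ) = 536/79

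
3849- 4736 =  - 887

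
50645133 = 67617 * 749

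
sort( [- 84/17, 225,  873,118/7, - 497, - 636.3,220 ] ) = [ - 636.3, - 497,-84/17,118/7,220,225, 873]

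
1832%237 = 173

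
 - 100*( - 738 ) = 73800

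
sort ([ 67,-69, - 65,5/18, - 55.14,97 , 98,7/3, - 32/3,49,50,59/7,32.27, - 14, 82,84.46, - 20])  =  [ - 69, - 65, - 55.14, - 20, - 14 , - 32/3,5/18,7/3,  59/7,32.27, 49,50,67,  82, 84.46,97,98 ] 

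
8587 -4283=4304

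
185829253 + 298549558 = 484378811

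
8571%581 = 437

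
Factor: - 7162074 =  - 2^1*3^3 *132631^1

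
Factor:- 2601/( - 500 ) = 2^( - 2)*3^2*5^ (  -  3)*17^2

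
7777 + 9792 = 17569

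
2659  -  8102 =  - 5443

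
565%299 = 266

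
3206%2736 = 470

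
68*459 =31212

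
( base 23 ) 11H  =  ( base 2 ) 1000111001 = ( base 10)569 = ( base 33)H8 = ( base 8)1071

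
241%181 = 60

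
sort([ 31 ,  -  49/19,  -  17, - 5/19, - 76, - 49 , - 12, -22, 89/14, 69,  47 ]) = [ - 76, - 49,-22,  -  17 , - 12, - 49/19, - 5/19,89/14,31, 47, 69 ]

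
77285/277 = 279 + 2/277 = 279.01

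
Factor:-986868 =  - 2^2 * 3^2*79^1*347^1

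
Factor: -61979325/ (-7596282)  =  20659775/2532094 =2^(- 1)*5^2*826391^1*1266047^(-1)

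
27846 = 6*4641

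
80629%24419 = 7372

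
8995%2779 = 658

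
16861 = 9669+7192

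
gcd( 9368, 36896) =8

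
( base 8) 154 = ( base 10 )108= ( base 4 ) 1230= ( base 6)300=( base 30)3i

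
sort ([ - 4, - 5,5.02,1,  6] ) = [ - 5,  -  4,1 , 5.02, 6]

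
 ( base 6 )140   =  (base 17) 39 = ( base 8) 74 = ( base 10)60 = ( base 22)2G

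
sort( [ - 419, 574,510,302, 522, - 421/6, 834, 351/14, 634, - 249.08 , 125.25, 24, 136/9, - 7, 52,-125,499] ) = [ - 419, - 249.08, - 125, - 421/6, - 7, 136/9,24, 351/14, 52 , 125.25, 302,  499, 510,522, 574 , 634, 834 ] 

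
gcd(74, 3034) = 74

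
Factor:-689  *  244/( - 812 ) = 42029/203 = 7^(-1)*13^1*29^ ( - 1)*53^1 * 61^1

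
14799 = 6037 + 8762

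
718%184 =166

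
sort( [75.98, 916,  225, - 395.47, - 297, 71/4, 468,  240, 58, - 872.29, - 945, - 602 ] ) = [ - 945, - 872.29,-602, - 395.47, - 297,71/4,58,75.98, 225, 240,  468,  916 ]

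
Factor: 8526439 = 8526439^1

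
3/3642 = 1/1214 =0.00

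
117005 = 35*3343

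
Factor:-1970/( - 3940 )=2^( - 1 )  =  1/2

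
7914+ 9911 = 17825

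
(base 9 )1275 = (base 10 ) 959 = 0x3bf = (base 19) 2c9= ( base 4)32333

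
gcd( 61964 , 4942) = 14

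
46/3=46/3 = 15.33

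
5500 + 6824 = 12324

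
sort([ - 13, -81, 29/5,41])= [ - 81, -13,29/5, 41]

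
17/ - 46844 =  - 17/46844 = - 0.00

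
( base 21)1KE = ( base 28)137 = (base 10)875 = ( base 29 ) 115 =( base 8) 1553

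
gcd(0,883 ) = 883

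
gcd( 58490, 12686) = 2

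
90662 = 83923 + 6739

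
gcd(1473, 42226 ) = 491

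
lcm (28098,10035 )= 140490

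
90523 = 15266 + 75257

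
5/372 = 5/372 = 0.01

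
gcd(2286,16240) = 2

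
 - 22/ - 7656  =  1/348 = 0.00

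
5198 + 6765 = 11963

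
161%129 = 32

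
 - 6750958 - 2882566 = -9633524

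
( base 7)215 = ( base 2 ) 1101110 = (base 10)110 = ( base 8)156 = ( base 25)4a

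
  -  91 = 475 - 566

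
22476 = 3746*6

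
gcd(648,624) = 24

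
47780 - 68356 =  - 20576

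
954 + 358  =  1312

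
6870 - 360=6510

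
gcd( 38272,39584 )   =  32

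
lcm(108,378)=756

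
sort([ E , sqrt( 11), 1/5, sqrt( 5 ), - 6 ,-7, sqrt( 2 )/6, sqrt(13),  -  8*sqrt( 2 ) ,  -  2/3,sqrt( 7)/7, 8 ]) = [ - 8* sqrt( 2 ), - 7 , - 6 , - 2/3,1/5 , sqrt (2) /6,sqrt( 7)/7, sqrt( 5 ), E,sqrt( 11 ), sqrt( 13 ),8]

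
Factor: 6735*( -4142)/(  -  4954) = 13948185/2477 = 3^1*5^1*19^1*109^1*449^1*2477^( - 1)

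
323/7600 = 17/400 = 0.04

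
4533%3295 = 1238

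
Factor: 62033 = 17^1*41^1* 89^1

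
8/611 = 8/611 = 0.01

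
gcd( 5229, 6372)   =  9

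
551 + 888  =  1439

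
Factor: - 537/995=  - 3^1*5^( - 1)*179^1*199^(-1)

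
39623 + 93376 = 132999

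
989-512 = 477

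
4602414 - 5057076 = -454662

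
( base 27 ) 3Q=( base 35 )32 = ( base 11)98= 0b1101011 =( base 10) 107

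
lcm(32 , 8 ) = 32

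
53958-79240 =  - 25282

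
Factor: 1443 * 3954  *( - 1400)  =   - 2^4*3^2 * 5^2*7^1*13^1*37^1*659^1=- 7987870800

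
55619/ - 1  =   - 55619 +0/1 = - 55619.00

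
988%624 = 364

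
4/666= 2/333 = 0.01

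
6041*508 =3068828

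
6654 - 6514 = 140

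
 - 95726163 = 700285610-796011773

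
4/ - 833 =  - 4/833 = - 0.00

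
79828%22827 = 11347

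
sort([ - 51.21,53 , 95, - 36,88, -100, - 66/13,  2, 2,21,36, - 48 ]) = [ - 100, - 51.21, - 48, - 36, - 66/13 , 2,2,21,  36,53,88,95 ]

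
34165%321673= 34165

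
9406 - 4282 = 5124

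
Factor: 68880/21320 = 42/13 = 2^1*3^1*7^1 * 13^(-1) 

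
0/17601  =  0=0.00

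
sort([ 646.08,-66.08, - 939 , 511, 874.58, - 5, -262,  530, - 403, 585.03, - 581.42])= [-939,- 581.42, - 403, - 262, - 66.08, - 5,511, 530 , 585.03, 646.08, 874.58]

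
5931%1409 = 295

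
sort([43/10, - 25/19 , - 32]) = [ - 32,-25/19 , 43/10]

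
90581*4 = 362324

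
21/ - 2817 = - 1+932/939 = -  0.01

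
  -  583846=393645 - 977491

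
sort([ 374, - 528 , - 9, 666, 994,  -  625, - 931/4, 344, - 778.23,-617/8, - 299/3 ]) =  [ - 778.23, - 625, - 528, - 931/4,-299/3,-617/8, - 9, 344, 374, 666, 994] 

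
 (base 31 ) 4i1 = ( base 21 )9ke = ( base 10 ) 4403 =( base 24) 7fb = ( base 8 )10463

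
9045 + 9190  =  18235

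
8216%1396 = 1236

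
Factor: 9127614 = 2^1*3^1*1521269^1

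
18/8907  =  6/2969=0.00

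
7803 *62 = 483786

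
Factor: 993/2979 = 3^ (-1) = 1/3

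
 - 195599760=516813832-712413592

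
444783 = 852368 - 407585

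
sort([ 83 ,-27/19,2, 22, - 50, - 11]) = [ - 50, - 11 ,  -  27/19,2,22,83]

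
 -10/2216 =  - 5/1108 = -0.00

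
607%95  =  37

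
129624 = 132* 982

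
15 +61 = 76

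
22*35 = 770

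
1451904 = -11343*(-128 ) 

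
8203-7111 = 1092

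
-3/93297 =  - 1/31099 = - 0.00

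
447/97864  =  447/97864 = 0.00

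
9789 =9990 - 201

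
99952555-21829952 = 78122603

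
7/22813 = 1/3259 = 0.00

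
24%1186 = 24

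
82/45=1 + 37/45 =1.82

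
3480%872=864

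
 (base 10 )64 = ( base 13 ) 4c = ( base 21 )31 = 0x40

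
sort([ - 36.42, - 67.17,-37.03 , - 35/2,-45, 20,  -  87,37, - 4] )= [-87,-67.17,  -  45 , - 37.03, - 36.42,  -  35/2, -4, 20, 37]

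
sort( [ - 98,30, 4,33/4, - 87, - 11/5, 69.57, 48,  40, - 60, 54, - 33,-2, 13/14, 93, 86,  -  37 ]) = [ - 98, - 87, -60, - 37, - 33, - 11/5, - 2, 13/14, 4,33/4,  30, 40 , 48,54, 69.57, 86, 93]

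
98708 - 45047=53661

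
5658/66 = 85+ 8/11= 85.73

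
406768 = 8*50846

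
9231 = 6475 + 2756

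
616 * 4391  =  2704856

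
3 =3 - 0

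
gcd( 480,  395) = 5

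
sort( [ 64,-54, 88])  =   [-54 , 64, 88]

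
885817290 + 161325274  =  1047142564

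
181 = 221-40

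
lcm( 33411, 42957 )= 300699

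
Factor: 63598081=31^1*79^1*25969^1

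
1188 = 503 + 685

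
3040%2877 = 163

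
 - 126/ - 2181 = 42/727 = 0.06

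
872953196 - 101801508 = 771151688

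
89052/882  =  14842/147 = 100.97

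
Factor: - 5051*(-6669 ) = 33685119 =3^3*13^1*19^1*5051^1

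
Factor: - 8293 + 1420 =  - 3^1*29^1*79^1 = - 6873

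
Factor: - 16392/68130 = - 2^2*3^(- 1)*5^(-1 )*683^1*757^( - 1 ) = - 2732/11355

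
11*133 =1463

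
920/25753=920/25753=0.04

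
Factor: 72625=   5^3*7^1 * 83^1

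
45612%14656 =1644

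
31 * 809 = 25079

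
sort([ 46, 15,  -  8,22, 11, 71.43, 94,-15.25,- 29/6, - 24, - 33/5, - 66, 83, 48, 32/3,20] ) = [ - 66, - 24, - 15.25, - 8, - 33/5, - 29/6,  32/3, 11, 15,20,22,46,48,71.43,83, 94 ]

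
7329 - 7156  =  173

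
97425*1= 97425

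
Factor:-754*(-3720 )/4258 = 2^3 *3^1* 5^1 * 13^1*29^1*31^1*2129^(  -  1 )=1402440/2129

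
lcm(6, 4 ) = 12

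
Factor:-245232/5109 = -48 = -2^4 * 3^1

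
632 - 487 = 145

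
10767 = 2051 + 8716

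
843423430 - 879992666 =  -36569236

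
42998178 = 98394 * 437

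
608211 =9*67579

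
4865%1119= 389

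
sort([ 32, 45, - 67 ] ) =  [ - 67, 32,45 ]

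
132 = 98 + 34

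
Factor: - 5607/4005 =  - 7/5 =- 5^(-1 )*7^1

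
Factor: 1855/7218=2^( - 1)*3^( - 2)*5^1*7^1*53^1*401^( - 1)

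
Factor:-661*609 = - 402549 = - 3^1 *7^1 * 29^1*661^1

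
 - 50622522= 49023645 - 99646167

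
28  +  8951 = 8979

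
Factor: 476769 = 3^1*  158923^1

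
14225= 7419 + 6806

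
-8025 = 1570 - 9595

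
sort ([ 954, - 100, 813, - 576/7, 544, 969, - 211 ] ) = [ - 211 ,-100 ,  -  576/7, 544 , 813, 954, 969]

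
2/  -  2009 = - 1 + 2007/2009 = - 0.00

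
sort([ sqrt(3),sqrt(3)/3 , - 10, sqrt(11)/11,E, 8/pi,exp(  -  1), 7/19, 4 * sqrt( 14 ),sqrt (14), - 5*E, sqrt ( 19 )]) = [ - 5*E,-10, sqrt(11 )/11,exp( - 1), 7/19 , sqrt(3)/3, sqrt(3),8/pi,E,sqrt(14 ), sqrt ( 19),4*sqrt( 14)] 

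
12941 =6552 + 6389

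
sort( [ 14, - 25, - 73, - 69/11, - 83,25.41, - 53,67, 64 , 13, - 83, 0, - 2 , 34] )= [ - 83, - 83, - 73,  -  53, - 25, - 69/11, - 2, 0, 13,14,25.41,  34,64, 67]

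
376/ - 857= - 376/857 = -0.44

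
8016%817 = 663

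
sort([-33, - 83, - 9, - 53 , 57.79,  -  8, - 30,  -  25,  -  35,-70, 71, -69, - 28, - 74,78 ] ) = [ - 83, - 74, - 70,-69, - 53 , - 35,  -  33,  -  30, - 28,  -  25,-9,-8, 57.79, 71, 78 ] 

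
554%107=19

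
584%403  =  181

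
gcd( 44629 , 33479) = 1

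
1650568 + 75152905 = 76803473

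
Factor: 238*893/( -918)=-6251/27 =-  3^( - 3)*7^1*19^1*47^1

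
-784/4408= - 1 + 453/551 = - 0.18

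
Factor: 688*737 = 2^4*11^1 * 43^1*67^1 = 507056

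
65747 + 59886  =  125633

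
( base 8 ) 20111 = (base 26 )c5n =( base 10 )8265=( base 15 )26b0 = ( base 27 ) b93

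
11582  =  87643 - 76061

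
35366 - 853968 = -818602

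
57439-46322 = 11117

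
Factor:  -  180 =-2^2 * 3^2*5^1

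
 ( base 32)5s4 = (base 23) B8H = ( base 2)1011110000100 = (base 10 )6020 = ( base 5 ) 143040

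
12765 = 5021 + 7744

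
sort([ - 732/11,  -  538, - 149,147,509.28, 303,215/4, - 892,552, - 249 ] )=[ - 892,-538,- 249, - 149,  -  732/11,215/4 , 147, 303, 509.28 , 552 ] 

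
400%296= 104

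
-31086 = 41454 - 72540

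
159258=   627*254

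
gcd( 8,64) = 8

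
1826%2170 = 1826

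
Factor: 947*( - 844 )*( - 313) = 2^2*211^1*313^1*947^1=250170884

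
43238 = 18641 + 24597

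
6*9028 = 54168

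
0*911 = 0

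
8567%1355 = 437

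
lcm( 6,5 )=30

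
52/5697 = 52/5697 = 0.01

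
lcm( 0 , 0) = 0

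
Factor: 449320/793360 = 2^( - 1)*211^( - 1 )* 239^1 = 239/422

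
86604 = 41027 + 45577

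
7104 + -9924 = -2820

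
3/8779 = 3/8779  =  0.00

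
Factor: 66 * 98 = 6468= 2^2*3^1 * 7^2*11^1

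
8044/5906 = 4022/2953 = 1.36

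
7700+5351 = 13051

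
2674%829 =187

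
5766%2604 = 558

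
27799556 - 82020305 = -54220749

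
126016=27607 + 98409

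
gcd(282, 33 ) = 3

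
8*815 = 6520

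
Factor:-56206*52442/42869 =-2^2*13^1*157^1  *  163^( - 1 )*179^1*263^(  -  1)*2017^1 = -2947555052/42869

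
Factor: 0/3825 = 0 = 0^1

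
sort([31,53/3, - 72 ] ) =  [ - 72, 53/3, 31 ]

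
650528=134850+515678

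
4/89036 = 1/22259= 0.00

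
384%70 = 34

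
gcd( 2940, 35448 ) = 84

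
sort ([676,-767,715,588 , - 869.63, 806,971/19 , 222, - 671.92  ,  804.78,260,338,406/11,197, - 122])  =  [ - 869.63,-767, - 671.92, - 122,406/11,971/19,197, 222,260,338,588, 676,715,804.78, 806 ] 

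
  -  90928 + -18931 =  -109859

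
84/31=2+22/31 = 2.71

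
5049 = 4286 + 763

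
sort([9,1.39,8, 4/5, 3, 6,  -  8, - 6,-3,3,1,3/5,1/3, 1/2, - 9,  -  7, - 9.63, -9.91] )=[  -  9.91, - 9.63, - 9, - 8, - 7, - 6, - 3 , 1/3,1/2,3/5,4/5, 1,1.39, 3,3,6,8,9]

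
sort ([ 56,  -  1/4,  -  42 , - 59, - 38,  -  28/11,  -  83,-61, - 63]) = [ - 83,-63,  -  61, - 59,  -  42 ,  -  38, - 28/11, - 1/4,56 ] 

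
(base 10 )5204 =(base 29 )65D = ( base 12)3018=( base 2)1010001010100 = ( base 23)9j6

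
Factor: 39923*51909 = 2072363007=3^1*11^3* 13^2* 37^1*83^1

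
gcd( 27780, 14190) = 30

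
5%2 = 1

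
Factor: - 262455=  -  3^1*5^1*17497^1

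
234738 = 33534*7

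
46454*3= 139362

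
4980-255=4725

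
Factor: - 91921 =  - 91921^1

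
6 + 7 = 13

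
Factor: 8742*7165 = 62636430 = 2^1*3^1 * 5^1*31^1*47^1*1433^1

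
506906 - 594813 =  - 87907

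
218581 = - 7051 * ( - 31) 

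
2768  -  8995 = -6227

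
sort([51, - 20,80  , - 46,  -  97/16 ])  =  [ - 46,-20, - 97/16, 51, 80] 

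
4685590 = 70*66937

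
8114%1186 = 998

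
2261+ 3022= 5283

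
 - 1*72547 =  - 72547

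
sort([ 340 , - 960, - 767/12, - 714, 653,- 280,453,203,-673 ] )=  [ - 960 , - 714, - 673, - 280 , - 767/12 , 203,340  ,  453, 653]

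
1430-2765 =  -1335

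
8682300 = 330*26310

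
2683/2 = 2683/2 = 1341.50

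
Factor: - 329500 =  - 2^2*5^3*659^1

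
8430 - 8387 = 43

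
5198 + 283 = 5481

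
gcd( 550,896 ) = 2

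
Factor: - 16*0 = 0 = 0^1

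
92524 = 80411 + 12113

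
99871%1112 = 903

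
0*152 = 0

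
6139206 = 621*9886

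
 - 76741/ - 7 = 10963/1  =  10963.00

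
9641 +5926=15567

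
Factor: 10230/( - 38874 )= - 5^1*19^( - 1 ) = - 5/19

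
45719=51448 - 5729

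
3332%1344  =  644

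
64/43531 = 64/43531 = 0.00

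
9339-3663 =5676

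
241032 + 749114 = 990146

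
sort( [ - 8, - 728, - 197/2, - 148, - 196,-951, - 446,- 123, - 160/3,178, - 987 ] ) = [  -  987,- 951 , - 728, - 446,-196, - 148, - 123,-197/2 , - 160/3,-8,178 ] 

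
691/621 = 691/621 = 1.11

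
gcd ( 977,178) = 1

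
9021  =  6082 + 2939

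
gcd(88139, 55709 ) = 1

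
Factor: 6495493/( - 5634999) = - 3^( -2)*41^ (-1)*347^1*15271^( - 1) * 18719^1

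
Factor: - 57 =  - 3^1*19^1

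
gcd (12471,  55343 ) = 1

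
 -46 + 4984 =4938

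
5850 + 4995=10845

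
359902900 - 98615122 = 261287778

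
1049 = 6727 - 5678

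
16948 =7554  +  9394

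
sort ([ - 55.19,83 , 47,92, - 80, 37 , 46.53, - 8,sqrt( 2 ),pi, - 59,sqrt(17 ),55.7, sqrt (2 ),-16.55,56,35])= [ - 80, - 59,- 55.19, - 16.55,-8,sqrt(2 ),  sqrt (2 ),pi,sqrt( 17 ), 35, 37, 46.53,47, 55.7,56,  83,92]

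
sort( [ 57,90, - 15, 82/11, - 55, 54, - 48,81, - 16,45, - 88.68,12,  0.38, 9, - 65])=[ - 88.68,-65,-55 , - 48, - 16, - 15, 0.38, 82/11, 9, 12, 45, 54, 57, 81,  90]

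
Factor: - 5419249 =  - 11^1*492659^1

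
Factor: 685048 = 2^3 *7^1*13^1*941^1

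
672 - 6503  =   - 5831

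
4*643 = 2572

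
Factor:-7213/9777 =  - 3^( - 1)*3259^(-1)*7213^1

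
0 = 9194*0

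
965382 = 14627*66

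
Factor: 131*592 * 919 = 71270288 = 2^4 * 37^1 * 131^1*919^1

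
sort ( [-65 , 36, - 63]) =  [ - 65, - 63 , 36] 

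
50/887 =50/887= 0.06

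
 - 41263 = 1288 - 42551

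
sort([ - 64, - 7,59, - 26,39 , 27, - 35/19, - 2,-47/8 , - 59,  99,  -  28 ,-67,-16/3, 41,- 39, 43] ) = [-67 ,-64 ,-59, - 39, - 28, - 26,-7, - 47/8,- 16/3 , - 2,-35/19,27,39,  41,  43, 59, 99] 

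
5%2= 1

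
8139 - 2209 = 5930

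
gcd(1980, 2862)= 18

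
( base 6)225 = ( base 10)89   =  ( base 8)131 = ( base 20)49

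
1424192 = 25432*56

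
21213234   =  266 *79749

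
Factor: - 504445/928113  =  -3^(  -  1)*5^1*233^1*433^1*309371^( - 1)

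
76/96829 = 76/96829 = 0.00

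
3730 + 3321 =7051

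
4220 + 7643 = 11863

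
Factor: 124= 2^2 * 31^1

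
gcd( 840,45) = 15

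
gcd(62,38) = 2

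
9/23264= 9/23264 = 0.00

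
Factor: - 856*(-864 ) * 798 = 590188032 = 2^9 *3^4*7^1*19^1*107^1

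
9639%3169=132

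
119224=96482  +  22742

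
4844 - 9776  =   - 4932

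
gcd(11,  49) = 1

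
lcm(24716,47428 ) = 1754836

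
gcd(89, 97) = 1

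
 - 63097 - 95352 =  - 158449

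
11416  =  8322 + 3094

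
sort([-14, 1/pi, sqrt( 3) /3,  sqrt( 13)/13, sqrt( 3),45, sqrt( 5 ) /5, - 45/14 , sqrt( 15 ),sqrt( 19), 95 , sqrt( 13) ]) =[ - 14, - 45/14,sqrt( 13)/13, 1/pi,sqrt ( 5 ) /5, sqrt(3)/3,sqrt (3 ), sqrt ( 13), sqrt(15), sqrt( 19), 45,95] 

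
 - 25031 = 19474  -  44505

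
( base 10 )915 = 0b1110010011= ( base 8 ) 1623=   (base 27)16O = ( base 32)sj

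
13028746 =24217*538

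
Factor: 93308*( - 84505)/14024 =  - 2^( - 1)*5^1 *1753^(-1)*16901^1*23327^1=- 1971248135/3506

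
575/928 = 575/928 = 0.62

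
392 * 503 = 197176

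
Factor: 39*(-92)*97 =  - 2^2*3^1*13^1*23^1*97^1 = - 348036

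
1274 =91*14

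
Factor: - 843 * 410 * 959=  - 2^1*3^1*5^1*7^1 * 41^1*137^1*281^1= - 331459170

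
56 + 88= 144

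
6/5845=6/5845 = 0.00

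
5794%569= 104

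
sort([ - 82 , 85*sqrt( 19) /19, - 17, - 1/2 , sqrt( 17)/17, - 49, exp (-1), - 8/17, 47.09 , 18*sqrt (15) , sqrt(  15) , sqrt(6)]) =[ - 82,-49,-17, - 1/2 , - 8/17,sqrt( 17 )/17,exp (-1),sqrt(6), sqrt(15), 85*sqrt( 19 ) /19, 47.09 , 18*sqrt(15 ) ]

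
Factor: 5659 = 5659^1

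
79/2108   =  79/2108 = 0.04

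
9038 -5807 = 3231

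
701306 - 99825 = 601481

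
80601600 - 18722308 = 61879292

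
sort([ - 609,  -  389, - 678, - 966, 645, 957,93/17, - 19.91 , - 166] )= [ - 966,-678, - 609, - 389, - 166, - 19.91, 93/17, 645, 957]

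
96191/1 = 96191 = 96191.00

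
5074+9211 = 14285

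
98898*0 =0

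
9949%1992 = 1981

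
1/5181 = 1/5181=0.00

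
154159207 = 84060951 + 70098256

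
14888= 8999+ 5889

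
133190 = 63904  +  69286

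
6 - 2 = 4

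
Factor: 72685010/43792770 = 7268501/4379277 = 3^(  -  1)*7^( - 2) * 31^( - 3)*97^1*74933^1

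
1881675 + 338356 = 2220031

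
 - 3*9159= - 27477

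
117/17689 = 117/17689 = 0.01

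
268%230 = 38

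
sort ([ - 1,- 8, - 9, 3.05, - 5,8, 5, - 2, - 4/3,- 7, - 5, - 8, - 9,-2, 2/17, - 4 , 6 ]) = [ - 9,-9, - 8, - 8 ,  -  7, - 5, - 5,-4, - 2, - 2, - 4/3, - 1, 2/17, 3.05, 5, 6,  8]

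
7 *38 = 266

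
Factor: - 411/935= -3^1*5^(-1) * 11^( - 1)*17^(-1)*137^1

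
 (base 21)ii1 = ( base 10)8317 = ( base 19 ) 140e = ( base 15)26e7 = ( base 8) 20175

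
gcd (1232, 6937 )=7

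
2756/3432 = 53/66=0.80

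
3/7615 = 3/7615 = 0.00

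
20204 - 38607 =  - 18403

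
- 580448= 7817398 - 8397846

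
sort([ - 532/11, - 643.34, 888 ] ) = [-643.34,  -  532/11, 888 ]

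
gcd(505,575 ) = 5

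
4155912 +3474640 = 7630552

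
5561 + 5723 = 11284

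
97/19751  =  97/19751 = 0.00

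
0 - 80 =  - 80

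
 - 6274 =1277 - 7551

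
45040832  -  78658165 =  - 33617333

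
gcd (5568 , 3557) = 1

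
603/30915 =67/3435= 0.02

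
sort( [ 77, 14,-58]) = [  -  58, 14,77]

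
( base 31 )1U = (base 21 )2j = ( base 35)1q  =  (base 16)3d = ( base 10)61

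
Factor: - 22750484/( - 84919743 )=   2^2*3^( - 2 )* 17^( - 1) * 29^( - 1 )*691^1*8231^1 * 19139^( - 1)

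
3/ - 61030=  - 1+61027/61030  =  -0.00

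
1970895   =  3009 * 655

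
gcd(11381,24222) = 1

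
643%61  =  33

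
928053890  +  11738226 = 939792116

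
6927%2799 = 1329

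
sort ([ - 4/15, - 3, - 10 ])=[ - 10,  -  3 , - 4/15]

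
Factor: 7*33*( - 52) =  - 2^2*3^1 * 7^1*11^1* 13^1 = - 12012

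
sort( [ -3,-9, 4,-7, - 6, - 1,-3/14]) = [-9,-7, - 6, - 3, - 1, - 3/14,4] 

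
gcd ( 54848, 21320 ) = 8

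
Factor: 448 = 2^6*7^1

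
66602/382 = 33301/191 = 174.35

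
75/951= 25/317 =0.08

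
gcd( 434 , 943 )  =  1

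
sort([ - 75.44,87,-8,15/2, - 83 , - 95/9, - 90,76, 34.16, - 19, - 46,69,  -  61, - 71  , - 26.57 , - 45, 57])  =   [ - 90, - 83, - 75.44, -71, - 61, - 46, - 45, - 26.57, - 19, - 95/9, - 8,15/2, 34.16,57,69,76, 87 ]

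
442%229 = 213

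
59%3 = 2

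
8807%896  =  743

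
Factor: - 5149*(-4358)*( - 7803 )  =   - 2^1*3^3*17^2*19^1 * 271^1*2179^1 = - 175094185626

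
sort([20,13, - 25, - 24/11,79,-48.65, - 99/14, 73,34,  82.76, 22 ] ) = [  -  48.65,-25 , - 99/14, - 24/11,  13,20,22, 34, 73, 79 , 82.76]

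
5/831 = 5/831=0.01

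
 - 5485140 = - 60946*90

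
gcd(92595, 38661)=3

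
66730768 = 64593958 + 2136810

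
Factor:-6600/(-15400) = 3^1*7^ ( - 1) = 3/7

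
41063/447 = 91 + 386/447 =91.86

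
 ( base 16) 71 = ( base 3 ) 11012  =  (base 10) 113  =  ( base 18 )65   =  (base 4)1301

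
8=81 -73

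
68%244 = 68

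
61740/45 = 1372 =1372.00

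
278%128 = 22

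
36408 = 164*222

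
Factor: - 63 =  - 3^2*7^1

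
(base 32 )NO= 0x2F8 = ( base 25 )15a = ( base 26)136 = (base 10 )760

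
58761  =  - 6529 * ( - 9)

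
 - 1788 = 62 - 1850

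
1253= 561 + 692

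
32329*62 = 2004398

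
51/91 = 51/91 = 0.56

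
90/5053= 90/5053 = 0.02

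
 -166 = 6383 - 6549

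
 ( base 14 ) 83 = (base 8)163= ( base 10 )115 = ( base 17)6D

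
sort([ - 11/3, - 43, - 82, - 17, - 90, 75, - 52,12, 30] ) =[ - 90, - 82, - 52, - 43, - 17, - 11/3, 12, 30,  75] 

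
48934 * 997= 48787198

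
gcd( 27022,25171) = 1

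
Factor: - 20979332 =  - 2^2 * 11^1*476803^1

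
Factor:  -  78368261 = -41^1* 131^1*14591^1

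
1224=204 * 6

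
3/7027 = 3/7027 = 0.00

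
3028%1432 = 164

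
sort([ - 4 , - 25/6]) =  [-25/6 , - 4 ] 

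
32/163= 32/163 = 0.20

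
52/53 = 52/53=0.98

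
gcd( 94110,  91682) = 2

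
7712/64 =120 + 1/2= 120.50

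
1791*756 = 1353996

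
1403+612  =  2015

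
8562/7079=8562/7079 = 1.21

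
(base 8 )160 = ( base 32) 3G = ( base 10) 112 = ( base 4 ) 1300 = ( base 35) 37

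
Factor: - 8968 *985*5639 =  - 2^3*5^1 *19^1 *59^1*197^1*5639^1  =  -49811993720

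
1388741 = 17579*79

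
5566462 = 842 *6611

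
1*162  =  162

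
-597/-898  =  597/898 = 0.66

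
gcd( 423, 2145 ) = 3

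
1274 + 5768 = 7042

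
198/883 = 198/883 = 0.22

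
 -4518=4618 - 9136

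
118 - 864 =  - 746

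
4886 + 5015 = 9901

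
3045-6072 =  - 3027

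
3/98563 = 3/98563 = 0.00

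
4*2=8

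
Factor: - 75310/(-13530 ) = 3^( - 1 )*11^(  -  1)*17^1*41^( - 1)*443^1  =  7531/1353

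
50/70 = 5/7 = 0.71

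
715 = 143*5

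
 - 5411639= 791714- 6203353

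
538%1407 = 538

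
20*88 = 1760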